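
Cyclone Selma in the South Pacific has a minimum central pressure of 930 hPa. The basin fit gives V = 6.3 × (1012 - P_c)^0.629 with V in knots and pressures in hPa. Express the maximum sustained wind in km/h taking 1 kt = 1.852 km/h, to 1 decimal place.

ΔP = 1012 − 930 = 82 hPa.
V ≈ 6.3 × 82^0.629 = 6.3 × 15.988 ≈ 100.723 kt.
100.723 × 1.852 ≈ 186.54 km/h → 186.5 km/h.

186.5 km/h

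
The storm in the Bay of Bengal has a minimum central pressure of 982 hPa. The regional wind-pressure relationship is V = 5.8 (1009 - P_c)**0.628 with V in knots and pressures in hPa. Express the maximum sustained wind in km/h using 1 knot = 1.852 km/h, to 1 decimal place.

ΔP = 1009 − 982 = 27 hPa.
V ≈ 5.8 × 27^0.628 = 5.8 × 7.923 ≈ 45.954 kt.
45.954 × 1.852 ≈ 85.11 km/h → 85.1 km/h.

85.1 km/h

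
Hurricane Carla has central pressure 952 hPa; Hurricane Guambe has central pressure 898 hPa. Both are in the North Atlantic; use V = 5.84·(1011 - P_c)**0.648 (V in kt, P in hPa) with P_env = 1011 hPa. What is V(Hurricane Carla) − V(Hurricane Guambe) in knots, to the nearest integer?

Hurricane Carla: ΔP = 59; V ≈ 5.84 × 59^0.648 ≈ 82.02 kt.
Hurricane Guambe: ΔP = 113; V ≈ 5.84 × 113^0.648 ≈ 124.97 kt.
Difference ≈ 82.02 − 124.97 = -42.95 → -43 kt.

-43 kt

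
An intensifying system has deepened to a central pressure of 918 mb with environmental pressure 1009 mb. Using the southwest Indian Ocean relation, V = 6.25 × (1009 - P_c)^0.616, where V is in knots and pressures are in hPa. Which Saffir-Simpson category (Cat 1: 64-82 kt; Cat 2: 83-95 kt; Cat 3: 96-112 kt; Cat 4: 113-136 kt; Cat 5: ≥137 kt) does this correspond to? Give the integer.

3

ΔP = 1009 − 918 = 91 mb.
V ≈ 6.25 × 91^0.616 = 6.25 × 16.10 ≈ 101 kt.
101 kt falls in the Category 3 band.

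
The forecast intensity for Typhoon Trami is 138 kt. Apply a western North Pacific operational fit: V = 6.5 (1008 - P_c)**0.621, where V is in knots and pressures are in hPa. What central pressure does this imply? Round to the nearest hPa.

871 hPa

ΔP = (V / 6.5)^(1/0.621) = (138/6.5)^1.610.
138/6.5 = 21.231; 21.231^1.610 ≈ 137.03 hPa.
P_c = 1008 − 137.03 = 870.97 ≈ 871 hPa.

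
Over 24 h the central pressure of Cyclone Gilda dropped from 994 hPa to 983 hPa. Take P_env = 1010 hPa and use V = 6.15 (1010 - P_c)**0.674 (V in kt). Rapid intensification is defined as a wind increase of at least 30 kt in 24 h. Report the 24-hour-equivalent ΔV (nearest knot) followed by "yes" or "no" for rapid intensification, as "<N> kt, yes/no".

17 kt, no

V₁: ΔP = 16, V ≈ 6.15 × 16^0.674 ≈ 39.85 kt.
V₂: ΔP = 27, V ≈ 6.15 × 27^0.674 ≈ 56.70 kt.
ΔV over 24 h = 16.85 kt → 24 h equivalent = 16.85 × 24/24 ≈ 16.85 kt.
17 kt < 30 kt ⇒ not rapid intensification.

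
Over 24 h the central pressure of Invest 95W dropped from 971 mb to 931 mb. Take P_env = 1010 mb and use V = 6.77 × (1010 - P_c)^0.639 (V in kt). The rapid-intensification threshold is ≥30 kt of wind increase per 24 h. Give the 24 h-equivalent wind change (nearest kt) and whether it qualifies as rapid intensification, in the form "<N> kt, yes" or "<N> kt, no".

40 kt, yes

V₁: ΔP = 39, V ≈ 6.77 × 39^0.639 ≈ 70.35 kt.
V₂: ΔP = 79, V ≈ 6.77 × 79^0.639 ≈ 110.45 kt.
ΔV over 24 h = 40.10 kt → 24 h equivalent = 40.10 × 24/24 ≈ 40.10 kt.
40 kt ≥ 30 kt ⇒ rapid intensification.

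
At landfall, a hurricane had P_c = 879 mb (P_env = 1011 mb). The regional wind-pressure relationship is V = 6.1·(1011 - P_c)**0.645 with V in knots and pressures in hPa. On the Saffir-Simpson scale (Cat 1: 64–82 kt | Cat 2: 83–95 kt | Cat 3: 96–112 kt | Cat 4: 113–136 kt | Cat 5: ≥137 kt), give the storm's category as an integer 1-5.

5

ΔP = 1011 − 879 = 132 mb.
V ≈ 6.1 × 132^0.645 = 6.1 × 23.32 ≈ 142 kt.
142 kt falls in the Category 5 band.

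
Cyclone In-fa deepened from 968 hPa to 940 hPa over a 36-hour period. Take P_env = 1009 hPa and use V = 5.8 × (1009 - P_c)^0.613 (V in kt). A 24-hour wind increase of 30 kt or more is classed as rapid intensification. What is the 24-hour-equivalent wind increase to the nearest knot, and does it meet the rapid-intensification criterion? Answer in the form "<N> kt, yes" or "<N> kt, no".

14 kt, no

V₁: ΔP = 41, V ≈ 5.8 × 41^0.613 ≈ 56.50 kt.
V₂: ΔP = 69, V ≈ 5.8 × 69^0.613 ≈ 77.74 kt.
ΔV over 36 h = 21.24 kt → 24 h equivalent = 21.24 × 24/36 ≈ 14.16 kt.
14 kt < 30 kt ⇒ not rapid intensification.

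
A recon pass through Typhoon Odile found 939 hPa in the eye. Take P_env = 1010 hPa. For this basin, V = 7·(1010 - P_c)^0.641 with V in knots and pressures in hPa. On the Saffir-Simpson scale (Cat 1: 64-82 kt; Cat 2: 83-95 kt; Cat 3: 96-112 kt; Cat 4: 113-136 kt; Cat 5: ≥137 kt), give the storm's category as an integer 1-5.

ΔP = 1010 − 939 = 71 hPa.
V ≈ 7 × 71^0.641 = 7 × 15.37 ≈ 108 kt.
108 kt falls in the Category 3 band.

3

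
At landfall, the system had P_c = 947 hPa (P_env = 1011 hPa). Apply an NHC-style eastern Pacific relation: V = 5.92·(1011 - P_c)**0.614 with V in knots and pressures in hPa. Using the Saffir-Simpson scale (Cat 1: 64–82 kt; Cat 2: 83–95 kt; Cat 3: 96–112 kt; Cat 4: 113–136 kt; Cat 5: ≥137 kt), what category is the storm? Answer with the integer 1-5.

1

ΔP = 1011 − 947 = 64 hPa.
V ≈ 5.92 × 64^0.614 = 5.92 × 12.85 ≈ 76 kt.
76 kt falls in the Category 1 band.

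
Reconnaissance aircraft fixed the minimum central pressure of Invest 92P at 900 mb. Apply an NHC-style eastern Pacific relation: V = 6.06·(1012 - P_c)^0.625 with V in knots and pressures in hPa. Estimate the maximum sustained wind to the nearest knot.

116 kt

ΔP = 1012 − 900 = 112 mb.
112^0.625 ≈ 19.088.
V ≈ 6.06 × 19.088 ≈ 115.7 kt.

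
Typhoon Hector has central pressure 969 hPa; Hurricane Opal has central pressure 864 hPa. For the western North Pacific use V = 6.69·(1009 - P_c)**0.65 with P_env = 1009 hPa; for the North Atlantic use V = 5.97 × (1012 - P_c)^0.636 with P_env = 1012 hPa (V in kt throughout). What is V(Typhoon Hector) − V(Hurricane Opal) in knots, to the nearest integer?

Typhoon Hector: ΔP = 40; V ≈ 6.69 × 40^0.65 ≈ 73.58 kt.
Hurricane Opal: ΔP = 148; V ≈ 5.97 × 148^0.636 ≈ 143.30 kt.
Difference ≈ 73.58 − 143.30 = -69.72 → -70 kt.

-70 kt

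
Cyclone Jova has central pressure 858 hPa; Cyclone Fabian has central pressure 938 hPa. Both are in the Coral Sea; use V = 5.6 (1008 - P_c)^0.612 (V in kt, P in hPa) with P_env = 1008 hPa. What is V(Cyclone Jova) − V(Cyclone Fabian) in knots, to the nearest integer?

45 kt

Cyclone Jova: ΔP = 150; V ≈ 5.6 × 150^0.612 ≈ 120.21 kt.
Cyclone Fabian: ΔP = 70; V ≈ 5.6 × 70^0.612 ≈ 75.40 kt.
Difference ≈ 120.21 − 75.40 = 44.81 → 45 kt.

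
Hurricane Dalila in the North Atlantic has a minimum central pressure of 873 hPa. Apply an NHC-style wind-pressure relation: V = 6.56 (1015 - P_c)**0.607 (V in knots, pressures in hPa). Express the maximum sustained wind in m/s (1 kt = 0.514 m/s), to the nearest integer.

68 m/s

ΔP = 1015 − 873 = 142 hPa.
V ≈ 6.56 × 142^0.607 = 6.56 × 20.251 ≈ 132.844 kt.
132.844 × 0.514 ≈ 68.28 m/s → 68 m/s.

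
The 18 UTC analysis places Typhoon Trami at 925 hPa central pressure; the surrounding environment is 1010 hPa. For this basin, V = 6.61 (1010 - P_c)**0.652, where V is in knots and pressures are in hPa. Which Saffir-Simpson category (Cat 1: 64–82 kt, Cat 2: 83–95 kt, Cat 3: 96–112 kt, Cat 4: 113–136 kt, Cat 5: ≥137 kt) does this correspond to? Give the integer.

ΔP = 1010 − 925 = 85 hPa.
V ≈ 6.61 × 85^0.652 = 6.61 × 18.11 ≈ 120 kt.
120 kt falls in the Category 4 band.

4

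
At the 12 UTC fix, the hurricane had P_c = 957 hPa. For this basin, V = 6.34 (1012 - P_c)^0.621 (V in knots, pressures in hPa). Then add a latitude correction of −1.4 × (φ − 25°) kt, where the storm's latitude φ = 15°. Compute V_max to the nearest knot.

90 kt

ΔP = 1012 − 957 = 55 hPa.
55^0.621 ≈ 12.044.
V ≈ 6.34 × 12.044 ≈ 76.4 kt.
Latitude correction: −1.4 × (15 − 25) = 14 kt.
Corrected V ≈ 90.4 kt → 90 kt.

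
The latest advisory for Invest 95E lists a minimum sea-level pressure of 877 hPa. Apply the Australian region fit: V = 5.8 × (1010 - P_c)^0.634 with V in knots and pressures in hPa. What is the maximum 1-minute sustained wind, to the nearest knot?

ΔP = 1010 − 877 = 133 hPa.
133^0.634 ≈ 22.209.
V ≈ 5.8 × 22.209 ≈ 128.8 kt.

129 kt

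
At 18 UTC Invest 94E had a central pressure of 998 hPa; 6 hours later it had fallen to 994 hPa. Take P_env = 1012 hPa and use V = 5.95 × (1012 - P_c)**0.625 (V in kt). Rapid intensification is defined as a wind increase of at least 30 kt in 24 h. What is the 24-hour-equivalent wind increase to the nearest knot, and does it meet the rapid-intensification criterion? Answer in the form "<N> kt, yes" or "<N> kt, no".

V₁: ΔP = 14, V ≈ 5.95 × 14^0.625 ≈ 30.96 kt.
V₂: ΔP = 18, V ≈ 5.95 × 18^0.625 ≈ 36.23 kt.
ΔV over 6 h = 5.27 kt → 24 h equivalent = 5.27 × 24/6 ≈ 21.08 kt.
21 kt < 30 kt ⇒ not rapid intensification.

21 kt, no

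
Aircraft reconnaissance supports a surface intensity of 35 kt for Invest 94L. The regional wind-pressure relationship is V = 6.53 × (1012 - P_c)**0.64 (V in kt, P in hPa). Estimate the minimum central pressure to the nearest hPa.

998 hPa

ΔP = (V / 6.53)^(1/0.64) = (35/6.53)^1.562.
35/6.53 = 5.360; 5.360^1.562 ≈ 13.78 hPa.
P_c = 1012 − 13.78 = 998.22 ≈ 998 hPa.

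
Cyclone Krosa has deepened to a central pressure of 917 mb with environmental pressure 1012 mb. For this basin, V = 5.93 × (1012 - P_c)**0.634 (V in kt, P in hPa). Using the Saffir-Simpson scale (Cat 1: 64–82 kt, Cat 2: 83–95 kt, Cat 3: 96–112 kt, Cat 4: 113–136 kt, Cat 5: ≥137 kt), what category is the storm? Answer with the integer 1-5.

ΔP = 1012 − 917 = 95 mb.
V ≈ 5.93 × 95^0.634 = 5.93 × 17.94 ≈ 106 kt.
106 kt falls in the Category 3 band.

3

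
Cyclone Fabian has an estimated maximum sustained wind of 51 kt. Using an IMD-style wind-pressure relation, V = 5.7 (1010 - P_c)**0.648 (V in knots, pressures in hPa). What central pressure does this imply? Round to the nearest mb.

ΔP = (V / 5.7)^(1/0.648) = (51/5.7)^1.543.
51/5.7 = 8.947; 8.947^1.543 ≈ 29.42 mb.
P_c = 1010 − 29.42 = 980.58 ≈ 981 mb.

981 mb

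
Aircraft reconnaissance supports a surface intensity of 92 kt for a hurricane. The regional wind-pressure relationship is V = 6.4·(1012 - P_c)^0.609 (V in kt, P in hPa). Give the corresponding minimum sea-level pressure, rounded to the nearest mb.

ΔP = (V / 6.4)^(1/0.609) = (92/6.4)^1.642.
92/6.4 = 14.375; 14.375^1.642 ≈ 79.59 mb.
P_c = 1012 − 79.59 = 932.41 ≈ 932 mb.

932 mb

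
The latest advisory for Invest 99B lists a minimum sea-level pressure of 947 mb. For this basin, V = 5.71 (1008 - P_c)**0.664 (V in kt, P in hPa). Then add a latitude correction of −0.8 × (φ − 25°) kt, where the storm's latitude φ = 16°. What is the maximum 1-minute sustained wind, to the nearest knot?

ΔP = 1008 − 947 = 61 mb.
61^0.664 ≈ 15.327.
V ≈ 5.71 × 15.327 ≈ 87.5 kt.
Latitude correction: −0.8 × (16 − 25) = 7.2 kt.
Corrected V ≈ 94.7 kt → 95 kt.

95 kt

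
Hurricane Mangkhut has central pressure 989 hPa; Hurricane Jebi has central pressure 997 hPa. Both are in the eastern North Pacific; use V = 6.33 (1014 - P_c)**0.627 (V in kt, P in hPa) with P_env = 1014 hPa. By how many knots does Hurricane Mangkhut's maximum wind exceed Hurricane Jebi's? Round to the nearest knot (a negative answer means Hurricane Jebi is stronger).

10 kt

Hurricane Mangkhut: ΔP = 25; V ≈ 6.33 × 25^0.627 ≈ 47.63 kt.
Hurricane Jebi: ΔP = 17; V ≈ 6.33 × 17^0.627 ≈ 37.40 kt.
Difference ≈ 47.63 − 37.40 = 10.23 → 10 kt.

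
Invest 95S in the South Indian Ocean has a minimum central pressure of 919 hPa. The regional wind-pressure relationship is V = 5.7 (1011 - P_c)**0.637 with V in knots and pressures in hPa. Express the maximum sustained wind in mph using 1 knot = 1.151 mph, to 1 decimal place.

ΔP = 1011 − 919 = 92 hPa.
V ≈ 5.7 × 92^0.637 = 5.7 × 17.821 ≈ 101.580 kt.
101.580 × 1.151 ≈ 116.92 mph → 116.9 mph.

116.9 mph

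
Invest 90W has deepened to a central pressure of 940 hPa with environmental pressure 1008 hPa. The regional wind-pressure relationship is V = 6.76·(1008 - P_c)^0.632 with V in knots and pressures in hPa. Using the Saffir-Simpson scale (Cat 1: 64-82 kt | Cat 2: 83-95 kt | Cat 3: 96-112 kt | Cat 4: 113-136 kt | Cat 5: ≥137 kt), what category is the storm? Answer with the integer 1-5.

3

ΔP = 1008 − 940 = 68 hPa.
V ≈ 6.76 × 68^0.632 = 6.76 × 14.39 ≈ 97 kt.
97 kt falls in the Category 3 band.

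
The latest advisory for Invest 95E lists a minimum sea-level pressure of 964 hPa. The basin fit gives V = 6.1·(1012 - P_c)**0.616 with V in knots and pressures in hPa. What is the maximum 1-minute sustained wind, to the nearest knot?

66 kt

ΔP = 1012 − 964 = 48 hPa.
48^0.616 ≈ 10.855.
V ≈ 6.1 × 10.855 ≈ 66.2 kt.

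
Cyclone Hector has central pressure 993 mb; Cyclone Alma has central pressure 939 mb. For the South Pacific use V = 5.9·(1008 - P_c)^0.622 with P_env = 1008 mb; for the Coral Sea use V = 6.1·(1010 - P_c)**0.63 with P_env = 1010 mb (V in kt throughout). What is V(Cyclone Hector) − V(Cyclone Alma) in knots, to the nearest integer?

Cyclone Hector: ΔP = 15; V ≈ 5.9 × 15^0.622 ≈ 31.80 kt.
Cyclone Alma: ΔP = 71; V ≈ 6.1 × 71^0.63 ≈ 89.46 kt.
Difference ≈ 31.80 − 89.46 = -57.66 → -58 kt.

-58 kt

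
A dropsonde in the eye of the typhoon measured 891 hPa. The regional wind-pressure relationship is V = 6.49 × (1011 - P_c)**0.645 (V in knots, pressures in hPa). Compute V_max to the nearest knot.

142 kt

ΔP = 1011 − 891 = 120 hPa.
120^0.645 ≈ 21.932.
V ≈ 6.49 × 21.932 ≈ 142.3 kt.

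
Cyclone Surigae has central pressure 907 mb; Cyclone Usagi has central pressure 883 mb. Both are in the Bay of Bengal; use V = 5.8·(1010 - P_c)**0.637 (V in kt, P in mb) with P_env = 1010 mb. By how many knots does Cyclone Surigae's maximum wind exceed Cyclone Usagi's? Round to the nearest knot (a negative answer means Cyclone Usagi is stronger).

Cyclone Surigae: ΔP = 103; V ≈ 5.8 × 103^0.637 ≈ 111.07 kt.
Cyclone Usagi: ΔP = 127; V ≈ 5.8 × 127^0.637 ≈ 126.93 kt.
Difference ≈ 111.07 − 126.93 = -15.86 → -16 kt.

-16 kt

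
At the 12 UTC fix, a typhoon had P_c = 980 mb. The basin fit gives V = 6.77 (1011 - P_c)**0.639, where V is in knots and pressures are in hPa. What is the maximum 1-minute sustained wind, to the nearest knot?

ΔP = 1011 − 980 = 31 mb.
31^0.639 ≈ 8.974.
V ≈ 6.77 × 8.974 ≈ 60.8 kt.

61 kt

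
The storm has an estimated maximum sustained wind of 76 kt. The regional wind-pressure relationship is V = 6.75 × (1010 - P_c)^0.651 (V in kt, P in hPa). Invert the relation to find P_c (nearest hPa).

ΔP = (V / 6.75)^(1/0.651) = (76/6.75)^1.536.
76/6.75 = 11.259; 11.259^1.536 ≈ 41.23 hPa.
P_c = 1010 − 41.23 = 968.77 ≈ 969 hPa.

969 hPa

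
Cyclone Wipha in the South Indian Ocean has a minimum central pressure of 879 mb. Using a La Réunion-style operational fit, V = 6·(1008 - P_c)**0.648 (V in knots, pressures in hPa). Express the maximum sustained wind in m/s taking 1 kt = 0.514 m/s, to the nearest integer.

72 m/s

ΔP = 1008 − 879 = 129 mb.
V ≈ 6 × 129^0.648 = 6 × 23.316 ≈ 139.899 kt.
139.899 × 0.514 ≈ 71.91 m/s → 72 m/s.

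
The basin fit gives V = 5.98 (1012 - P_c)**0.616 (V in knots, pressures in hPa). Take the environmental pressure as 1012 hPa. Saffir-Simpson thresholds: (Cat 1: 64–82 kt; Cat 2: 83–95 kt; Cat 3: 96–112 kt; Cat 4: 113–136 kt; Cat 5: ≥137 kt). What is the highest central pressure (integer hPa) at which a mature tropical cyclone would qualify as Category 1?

Category 1 begins at V = 64 kt.
Required ΔP = (64/5.98)^(1/0.616) = 10.702^1.623 ≈ 46.91 hPa.
P_c ≤ 1012 − 46.91 = 965.09, so the highest integer P_c is 965 hPa.

965 hPa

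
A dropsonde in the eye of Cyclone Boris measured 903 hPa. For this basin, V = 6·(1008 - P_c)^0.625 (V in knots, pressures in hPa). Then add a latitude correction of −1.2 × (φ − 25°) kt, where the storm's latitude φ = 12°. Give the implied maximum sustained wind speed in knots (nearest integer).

126 kt

ΔP = 1008 − 903 = 105 hPa.
105^0.625 ≈ 18.333.
V ≈ 6 × 18.333 ≈ 110.0 kt.
Latitude correction: −1.2 × (12 − 25) = 15.6 kt.
Corrected V ≈ 125.6 kt → 126 kt.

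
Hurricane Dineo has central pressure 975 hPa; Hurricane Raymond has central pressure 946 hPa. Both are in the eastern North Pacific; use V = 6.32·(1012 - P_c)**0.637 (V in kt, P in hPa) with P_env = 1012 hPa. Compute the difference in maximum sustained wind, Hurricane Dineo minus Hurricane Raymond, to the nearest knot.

-28 kt

Hurricane Dineo: ΔP = 37; V ≈ 6.32 × 37^0.637 ≈ 63.05 kt.
Hurricane Raymond: ΔP = 66; V ≈ 6.32 × 66^0.637 ≈ 91.15 kt.
Difference ≈ 63.05 − 91.15 = -28.10 → -28 kt.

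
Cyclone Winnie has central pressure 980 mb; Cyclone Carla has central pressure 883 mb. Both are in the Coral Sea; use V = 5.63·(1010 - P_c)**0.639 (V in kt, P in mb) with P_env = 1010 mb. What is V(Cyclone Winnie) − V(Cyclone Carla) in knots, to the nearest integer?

-75 kt

Cyclone Winnie: ΔP = 30; V ≈ 5.63 × 30^0.639 ≈ 49.48 kt.
Cyclone Carla: ΔP = 127; V ≈ 5.63 × 127^0.639 ≈ 124.41 kt.
Difference ≈ 49.48 − 124.41 = -74.93 → -75 kt.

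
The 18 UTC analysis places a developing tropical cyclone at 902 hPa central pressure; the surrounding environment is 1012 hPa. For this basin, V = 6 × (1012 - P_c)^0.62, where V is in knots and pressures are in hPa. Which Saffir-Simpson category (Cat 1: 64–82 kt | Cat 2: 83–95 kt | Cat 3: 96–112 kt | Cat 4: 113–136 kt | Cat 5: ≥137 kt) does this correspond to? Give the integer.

ΔP = 1012 − 902 = 110 hPa.
V ≈ 6 × 110^0.62 = 6 × 18.44 ≈ 111 kt.
111 kt falls in the Category 3 band.

3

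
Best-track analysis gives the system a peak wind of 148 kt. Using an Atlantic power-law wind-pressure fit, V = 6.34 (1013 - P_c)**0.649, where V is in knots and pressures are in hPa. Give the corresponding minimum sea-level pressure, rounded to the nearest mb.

885 mb

ΔP = (V / 6.34)^(1/0.649) = (148/6.34)^1.541.
148/6.34 = 23.344; 23.344^1.541 ≈ 128.27 mb.
P_c = 1013 − 128.27 = 884.73 ≈ 885 mb.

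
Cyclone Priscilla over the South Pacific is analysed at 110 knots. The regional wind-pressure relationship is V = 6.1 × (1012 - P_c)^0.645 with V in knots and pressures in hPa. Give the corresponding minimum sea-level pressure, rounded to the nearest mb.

923 mb

ΔP = (V / 6.1)^(1/0.645) = (110/6.1)^1.550.
110/6.1 = 18.033; 18.033^1.550 ≈ 88.59 mb.
P_c = 1012 − 88.59 = 923.41 ≈ 923 mb.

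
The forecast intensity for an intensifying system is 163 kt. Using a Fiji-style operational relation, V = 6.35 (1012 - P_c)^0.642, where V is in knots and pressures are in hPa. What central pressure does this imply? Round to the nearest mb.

ΔP = (V / 6.35)^(1/0.642) = (163/6.35)^1.558.
163/6.35 = 25.669; 25.669^1.558 ≈ 156.80 mb.
P_c = 1012 − 156.80 = 855.20 ≈ 855 mb.

855 mb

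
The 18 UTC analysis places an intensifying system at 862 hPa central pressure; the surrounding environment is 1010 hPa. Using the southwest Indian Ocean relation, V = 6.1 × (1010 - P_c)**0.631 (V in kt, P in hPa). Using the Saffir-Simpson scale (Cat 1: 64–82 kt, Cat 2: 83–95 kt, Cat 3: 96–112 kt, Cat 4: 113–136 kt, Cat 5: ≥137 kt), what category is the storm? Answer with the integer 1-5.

ΔP = 1010 − 862 = 148 hPa.
V ≈ 6.1 × 148^0.631 = 6.1 × 23.41 ≈ 143 kt.
143 kt falls in the Category 5 band.

5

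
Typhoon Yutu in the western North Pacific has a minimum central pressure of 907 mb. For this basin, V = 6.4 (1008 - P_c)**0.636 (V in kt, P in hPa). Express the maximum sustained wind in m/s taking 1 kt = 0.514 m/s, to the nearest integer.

ΔP = 1008 − 907 = 101 mb.
V ≈ 6.4 × 101^0.636 = 6.4 × 18.826 ≈ 120.484 kt.
120.484 × 0.514 ≈ 61.93 m/s → 62 m/s.

62 m/s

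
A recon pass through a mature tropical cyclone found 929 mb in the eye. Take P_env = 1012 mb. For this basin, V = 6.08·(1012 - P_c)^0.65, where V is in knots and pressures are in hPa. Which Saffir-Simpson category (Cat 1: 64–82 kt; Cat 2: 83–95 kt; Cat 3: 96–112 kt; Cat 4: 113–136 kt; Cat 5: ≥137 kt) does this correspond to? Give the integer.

3

ΔP = 1012 − 929 = 83 mb.
V ≈ 6.08 × 83^0.65 = 6.08 × 17.68 ≈ 107 kt.
107 kt falls in the Category 3 band.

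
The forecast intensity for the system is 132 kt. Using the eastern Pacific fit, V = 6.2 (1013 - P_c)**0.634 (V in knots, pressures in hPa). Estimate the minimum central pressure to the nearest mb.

889 mb

ΔP = (V / 6.2)^(1/0.634) = (132/6.2)^1.577.
132/6.2 = 21.290; 21.290^1.577 ≈ 124.43 mb.
P_c = 1013 − 124.43 = 888.57 ≈ 889 mb.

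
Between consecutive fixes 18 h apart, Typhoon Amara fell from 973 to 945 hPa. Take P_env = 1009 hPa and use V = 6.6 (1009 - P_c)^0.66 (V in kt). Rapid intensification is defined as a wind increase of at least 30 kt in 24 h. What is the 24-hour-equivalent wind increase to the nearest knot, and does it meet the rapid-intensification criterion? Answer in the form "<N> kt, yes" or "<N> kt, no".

V₁: ΔP = 36, V ≈ 6.6 × 36^0.66 ≈ 70.26 kt.
V₂: ΔP = 64, V ≈ 6.6 × 64^0.66 ≈ 102.71 kt.
ΔV over 18 h = 32.45 kt → 24 h equivalent = 32.45 × 24/18 ≈ 43.27 kt.
43 kt ≥ 30 kt ⇒ rapid intensification.

43 kt, yes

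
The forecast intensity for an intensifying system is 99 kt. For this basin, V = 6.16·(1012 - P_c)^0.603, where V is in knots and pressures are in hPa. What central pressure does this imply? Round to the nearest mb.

912 mb

ΔP = (V / 6.16)^(1/0.603) = (99/6.16)^1.658.
99/6.16 = 16.071; 16.071^1.658 ≈ 100.02 mb.
P_c = 1012 − 100.02 = 911.98 ≈ 912 mb.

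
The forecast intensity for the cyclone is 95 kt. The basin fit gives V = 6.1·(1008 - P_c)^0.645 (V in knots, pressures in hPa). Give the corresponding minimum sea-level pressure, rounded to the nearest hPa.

937 hPa

ΔP = (V / 6.1)^(1/0.645) = (95/6.1)^1.550.
95/6.1 = 15.574; 15.574^1.550 ≈ 70.58 hPa.
P_c = 1008 − 70.58 = 937.42 ≈ 937 hPa.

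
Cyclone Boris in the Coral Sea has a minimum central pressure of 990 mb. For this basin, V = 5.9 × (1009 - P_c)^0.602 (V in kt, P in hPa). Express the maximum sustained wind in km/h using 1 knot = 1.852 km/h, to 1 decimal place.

64.3 km/h

ΔP = 1009 − 990 = 19 mb.
V ≈ 5.9 × 19^0.602 = 5.9 × 5.886 ≈ 34.727 kt.
34.727 × 1.852 ≈ 64.31 km/h → 64.3 km/h.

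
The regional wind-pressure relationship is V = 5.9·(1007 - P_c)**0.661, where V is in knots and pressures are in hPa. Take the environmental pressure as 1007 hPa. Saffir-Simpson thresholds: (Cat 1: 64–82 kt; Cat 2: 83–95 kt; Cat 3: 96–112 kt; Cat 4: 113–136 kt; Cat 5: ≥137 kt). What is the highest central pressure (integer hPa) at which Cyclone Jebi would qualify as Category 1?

970 hPa

Category 1 begins at V = 64 kt.
Required ΔP = (64/5.9)^(1/0.661) = 10.847^1.513 ≈ 36.84 hPa.
P_c ≤ 1007 − 36.84 = 970.16, so the highest integer P_c is 970 hPa.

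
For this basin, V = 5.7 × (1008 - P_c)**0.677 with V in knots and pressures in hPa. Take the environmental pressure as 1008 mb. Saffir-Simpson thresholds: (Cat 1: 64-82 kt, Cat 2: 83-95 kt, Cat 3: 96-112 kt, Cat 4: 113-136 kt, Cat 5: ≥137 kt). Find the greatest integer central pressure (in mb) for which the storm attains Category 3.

943 mb

Category 3 begins at V = 96 kt.
Required ΔP = (96/5.7)^(1/0.677) = 16.842^1.477 ≈ 64.79 mb.
P_c ≤ 1008 − 64.79 = 943.21, so the highest integer P_c is 943 mb.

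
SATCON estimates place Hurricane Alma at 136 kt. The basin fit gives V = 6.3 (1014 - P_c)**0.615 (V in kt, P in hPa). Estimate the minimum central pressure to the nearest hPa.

ΔP = (V / 6.3)^(1/0.615) = (136/6.3)^1.626.
136/6.3 = 21.587; 21.587^1.626 ≈ 147.72 hPa.
P_c = 1014 − 147.72 = 866.28 ≈ 866 hPa.

866 hPa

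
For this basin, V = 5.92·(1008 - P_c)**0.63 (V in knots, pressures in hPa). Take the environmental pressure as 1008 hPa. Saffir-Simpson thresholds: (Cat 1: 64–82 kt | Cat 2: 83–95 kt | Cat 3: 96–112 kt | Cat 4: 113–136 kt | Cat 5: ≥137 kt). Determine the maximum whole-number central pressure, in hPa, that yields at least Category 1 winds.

964 hPa

Category 1 begins at V = 64 kt.
Required ΔP = (64/5.92)^(1/0.63) = 10.811^1.587 ≈ 43.76 hPa.
P_c ≤ 1008 − 43.76 = 964.24, so the highest integer P_c is 964 hPa.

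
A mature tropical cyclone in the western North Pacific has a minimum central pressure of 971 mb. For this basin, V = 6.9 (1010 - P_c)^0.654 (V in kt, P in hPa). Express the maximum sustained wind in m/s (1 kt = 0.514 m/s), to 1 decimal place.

ΔP = 1010 − 971 = 39 mb.
V ≈ 6.9 × 39^0.654 = 6.9 × 10.979 ≈ 75.754 kt.
75.754 × 0.514 ≈ 38.94 m/s → 38.9 m/s.

38.9 m/s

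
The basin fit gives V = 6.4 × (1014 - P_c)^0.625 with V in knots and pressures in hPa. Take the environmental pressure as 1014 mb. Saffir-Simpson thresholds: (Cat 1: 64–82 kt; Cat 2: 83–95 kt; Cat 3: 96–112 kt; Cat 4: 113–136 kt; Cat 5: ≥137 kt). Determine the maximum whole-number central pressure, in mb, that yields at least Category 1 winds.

974 mb

Category 1 begins at V = 64 kt.
Required ΔP = (64/6.4)^(1/0.625) = 10.000^1.600 ≈ 39.81 mb.
P_c ≤ 1014 − 39.81 = 974.19, so the highest integer P_c is 974 mb.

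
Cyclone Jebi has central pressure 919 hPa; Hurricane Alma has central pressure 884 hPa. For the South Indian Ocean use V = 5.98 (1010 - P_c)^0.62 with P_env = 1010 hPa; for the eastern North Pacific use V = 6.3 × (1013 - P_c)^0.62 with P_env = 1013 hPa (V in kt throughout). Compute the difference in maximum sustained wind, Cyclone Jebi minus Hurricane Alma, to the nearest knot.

Cyclone Jebi: ΔP = 91; V ≈ 5.98 × 91^0.62 ≈ 98.02 kt.
Hurricane Alma: ΔP = 129; V ≈ 6.3 × 129^0.62 ≈ 128.21 kt.
Difference ≈ 98.02 − 128.21 = -30.19 → -30 kt.

-30 kt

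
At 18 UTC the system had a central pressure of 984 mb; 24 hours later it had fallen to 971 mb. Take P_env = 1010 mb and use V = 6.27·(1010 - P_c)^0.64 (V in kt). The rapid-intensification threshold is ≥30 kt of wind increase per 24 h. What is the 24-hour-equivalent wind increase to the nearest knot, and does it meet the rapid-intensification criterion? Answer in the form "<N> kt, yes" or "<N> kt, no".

15 kt, no

V₁: ΔP = 26, V ≈ 6.27 × 26^0.64 ≈ 50.45 kt.
V₂: ΔP = 39, V ≈ 6.27 × 39^0.64 ≈ 65.40 kt.
ΔV over 24 h = 14.95 kt → 24 h equivalent = 14.95 × 24/24 ≈ 14.95 kt.
15 kt < 30 kt ⇒ not rapid intensification.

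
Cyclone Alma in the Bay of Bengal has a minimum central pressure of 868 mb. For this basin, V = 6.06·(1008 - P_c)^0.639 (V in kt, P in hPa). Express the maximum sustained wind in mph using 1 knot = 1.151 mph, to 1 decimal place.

ΔP = 1008 − 868 = 140 mb.
V ≈ 6.06 × 140^0.639 = 6.06 × 23.517 ≈ 142.511 kt.
142.511 × 1.151 ≈ 164.03 mph → 164.0 mph.

164.0 mph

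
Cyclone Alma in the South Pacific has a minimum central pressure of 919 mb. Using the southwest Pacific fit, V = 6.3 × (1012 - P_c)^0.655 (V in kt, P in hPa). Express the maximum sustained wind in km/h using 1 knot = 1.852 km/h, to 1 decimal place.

227.2 km/h

ΔP = 1012 − 919 = 93 mb.
V ≈ 6.3 × 93^0.655 = 6.3 × 19.470 ≈ 122.658 kt.
122.658 × 1.852 ≈ 227.16 km/h → 227.2 km/h.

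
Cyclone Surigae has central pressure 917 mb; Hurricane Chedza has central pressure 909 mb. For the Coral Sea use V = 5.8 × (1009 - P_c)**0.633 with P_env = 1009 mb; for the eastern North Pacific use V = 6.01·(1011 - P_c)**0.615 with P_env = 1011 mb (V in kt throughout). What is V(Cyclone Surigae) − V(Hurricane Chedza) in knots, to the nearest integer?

Cyclone Surigae: ΔP = 92; V ≈ 5.8 × 92^0.633 ≈ 101.51 kt.
Hurricane Chedza: ΔP = 102; V ≈ 6.01 × 102^0.615 ≈ 103.32 kt.
Difference ≈ 101.51 − 103.32 = -1.81 → -2 kt.

-2 kt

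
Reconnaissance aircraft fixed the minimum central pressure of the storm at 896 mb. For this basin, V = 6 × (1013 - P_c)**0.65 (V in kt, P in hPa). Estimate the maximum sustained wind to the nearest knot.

133 kt

ΔP = 1013 − 896 = 117 mb.
117^0.65 ≈ 22.096.
V ≈ 6 × 22.096 ≈ 132.6 kt.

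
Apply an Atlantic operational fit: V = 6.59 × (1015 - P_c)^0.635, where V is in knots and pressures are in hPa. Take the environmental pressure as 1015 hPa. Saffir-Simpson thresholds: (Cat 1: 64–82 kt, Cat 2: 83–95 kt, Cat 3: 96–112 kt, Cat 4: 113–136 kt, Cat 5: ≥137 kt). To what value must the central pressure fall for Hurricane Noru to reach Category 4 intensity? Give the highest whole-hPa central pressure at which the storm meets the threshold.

927 hPa

Category 4 begins at V = 113 kt.
Required ΔP = (113/6.59)^(1/0.635) = 17.147^1.575 ≈ 87.82 hPa.
P_c ≤ 1015 − 87.82 = 927.18, so the highest integer P_c is 927 hPa.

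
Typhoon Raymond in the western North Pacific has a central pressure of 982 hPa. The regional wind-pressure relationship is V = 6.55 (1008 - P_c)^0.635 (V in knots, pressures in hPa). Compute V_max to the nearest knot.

52 kt

ΔP = 1008 − 982 = 26 hPa.
26^0.635 ≈ 7.916.
V ≈ 6.55 × 7.916 ≈ 51.9 kt.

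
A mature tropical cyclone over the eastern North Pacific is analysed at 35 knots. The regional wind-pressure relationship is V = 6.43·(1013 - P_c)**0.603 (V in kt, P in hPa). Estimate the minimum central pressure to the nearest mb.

ΔP = (V / 6.43)^(1/0.603) = (35/6.43)^1.658.
35/6.43 = 5.443; 5.443^1.658 ≈ 16.61 mb.
P_c = 1013 − 16.61 = 996.39 ≈ 996 mb.

996 mb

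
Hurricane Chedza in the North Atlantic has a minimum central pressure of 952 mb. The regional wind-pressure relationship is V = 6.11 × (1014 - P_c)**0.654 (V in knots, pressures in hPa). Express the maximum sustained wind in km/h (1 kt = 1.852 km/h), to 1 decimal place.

168.2 km/h

ΔP = 1014 − 952 = 62 mb.
V ≈ 6.11 × 62^0.654 = 6.11 × 14.867 ≈ 90.838 kt.
90.838 × 1.852 ≈ 168.23 km/h → 168.2 km/h.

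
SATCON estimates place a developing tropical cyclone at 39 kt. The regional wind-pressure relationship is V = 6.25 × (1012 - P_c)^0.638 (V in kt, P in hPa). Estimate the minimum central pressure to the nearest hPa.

ΔP = (V / 6.25)^(1/0.638) = (39/6.25)^1.567.
39/6.25 = 6.240; 6.240^1.567 ≈ 17.63 hPa.
P_c = 1012 − 17.63 = 994.37 ≈ 994 hPa.

994 hPa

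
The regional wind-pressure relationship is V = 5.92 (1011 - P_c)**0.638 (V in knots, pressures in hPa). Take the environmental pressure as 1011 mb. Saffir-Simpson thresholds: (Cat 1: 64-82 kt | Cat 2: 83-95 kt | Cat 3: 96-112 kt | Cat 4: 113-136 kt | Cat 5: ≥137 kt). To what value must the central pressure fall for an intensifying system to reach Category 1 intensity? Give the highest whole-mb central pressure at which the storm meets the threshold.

969 mb

Category 1 begins at V = 64 kt.
Required ΔP = (64/5.92)^(1/0.638) = 10.811^1.567 ≈ 41.73 mb.
P_c ≤ 1011 − 41.73 = 969.27, so the highest integer P_c is 969 mb.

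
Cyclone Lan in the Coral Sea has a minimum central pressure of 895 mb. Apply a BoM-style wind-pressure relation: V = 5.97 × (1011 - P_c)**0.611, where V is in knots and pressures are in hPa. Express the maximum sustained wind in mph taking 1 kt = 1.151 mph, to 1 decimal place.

ΔP = 1011 − 895 = 116 mb.
V ≈ 5.97 × 116^0.611 = 5.97 × 18.255 ≈ 108.983 kt.
108.983 × 1.151 ≈ 125.44 mph → 125.4 mph.

125.4 mph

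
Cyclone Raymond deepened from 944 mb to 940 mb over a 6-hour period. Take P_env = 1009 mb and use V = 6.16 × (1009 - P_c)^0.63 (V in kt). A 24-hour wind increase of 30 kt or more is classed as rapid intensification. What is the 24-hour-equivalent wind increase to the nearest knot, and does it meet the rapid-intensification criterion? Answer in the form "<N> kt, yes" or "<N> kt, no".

13 kt, no

V₁: ΔP = 65, V ≈ 6.16 × 65^0.63 ≈ 85.45 kt.
V₂: ΔP = 69, V ≈ 6.16 × 69^0.63 ≈ 88.73 kt.
ΔV over 6 h = 3.28 kt → 24 h equivalent = 3.28 × 24/6 ≈ 13.12 kt.
13 kt < 30 kt ⇒ not rapid intensification.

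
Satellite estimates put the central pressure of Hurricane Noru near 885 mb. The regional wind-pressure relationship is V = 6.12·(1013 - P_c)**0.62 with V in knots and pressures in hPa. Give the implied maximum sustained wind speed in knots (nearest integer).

124 kt

ΔP = 1013 − 885 = 128 mb.
128^0.62 ≈ 20.252.
V ≈ 6.12 × 20.252 ≈ 123.9 kt.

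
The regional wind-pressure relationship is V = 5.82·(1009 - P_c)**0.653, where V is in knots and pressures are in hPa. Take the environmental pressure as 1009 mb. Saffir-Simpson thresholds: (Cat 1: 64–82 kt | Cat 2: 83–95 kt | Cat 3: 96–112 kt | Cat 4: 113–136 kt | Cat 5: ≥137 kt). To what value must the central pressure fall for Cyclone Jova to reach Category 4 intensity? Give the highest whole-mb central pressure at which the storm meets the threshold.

915 mb

Category 4 begins at V = 113 kt.
Required ΔP = (113/5.82)^(1/0.653) = 19.416^1.531 ≈ 93.90 mb.
P_c ≤ 1009 − 93.90 = 915.10, so the highest integer P_c is 915 mb.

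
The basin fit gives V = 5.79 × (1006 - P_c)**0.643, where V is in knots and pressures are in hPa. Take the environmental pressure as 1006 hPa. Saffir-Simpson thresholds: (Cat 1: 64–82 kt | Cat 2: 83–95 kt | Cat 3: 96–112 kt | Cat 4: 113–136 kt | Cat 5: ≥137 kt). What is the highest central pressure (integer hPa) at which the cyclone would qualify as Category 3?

927 hPa

Category 3 begins at V = 96 kt.
Required ΔP = (96/5.79)^(1/0.643) = 16.580^1.555 ≈ 78.84 hPa.
P_c ≤ 1006 − 78.84 = 927.16, so the highest integer P_c is 927 hPa.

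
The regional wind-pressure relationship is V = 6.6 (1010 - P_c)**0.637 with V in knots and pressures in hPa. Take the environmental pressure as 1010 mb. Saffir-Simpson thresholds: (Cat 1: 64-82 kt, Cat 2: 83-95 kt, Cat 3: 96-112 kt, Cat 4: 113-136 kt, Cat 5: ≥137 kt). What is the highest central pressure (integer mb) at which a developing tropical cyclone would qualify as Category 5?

Category 5 begins at V = 137 kt.
Required ΔP = (137/6.6)^(1/0.637) = 20.758^1.570 ≈ 116.89 mb.
P_c ≤ 1010 − 116.89 = 893.11, so the highest integer P_c is 893 mb.

893 mb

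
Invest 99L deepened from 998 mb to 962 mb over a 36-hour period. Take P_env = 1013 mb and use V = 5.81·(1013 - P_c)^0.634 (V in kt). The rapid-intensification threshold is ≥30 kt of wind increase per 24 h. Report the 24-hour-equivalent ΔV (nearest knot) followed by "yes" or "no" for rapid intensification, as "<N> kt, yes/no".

25 kt, no

V₁: ΔP = 15, V ≈ 5.81 × 15^0.634 ≈ 32.35 kt.
V₂: ΔP = 51, V ≈ 5.81 × 51^0.634 ≈ 70.27 kt.
ΔV over 36 h = 37.92 kt → 24 h equivalent = 37.92 × 24/36 ≈ 25.28 kt.
25 kt < 30 kt ⇒ not rapid intensification.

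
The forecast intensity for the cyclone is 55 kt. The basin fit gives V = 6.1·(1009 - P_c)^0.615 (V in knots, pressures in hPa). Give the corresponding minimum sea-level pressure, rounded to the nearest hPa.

973 hPa

ΔP = (V / 6.1)^(1/0.615) = (55/6.1)^1.626.
55/6.1 = 9.016; 9.016^1.626 ≈ 35.72 hPa.
P_c = 1009 − 35.72 = 973.28 ≈ 973 hPa.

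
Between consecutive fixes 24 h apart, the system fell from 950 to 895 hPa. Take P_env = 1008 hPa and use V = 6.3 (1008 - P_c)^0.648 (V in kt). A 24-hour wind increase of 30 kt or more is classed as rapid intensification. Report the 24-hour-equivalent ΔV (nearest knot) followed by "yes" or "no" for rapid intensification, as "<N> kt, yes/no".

V₁: ΔP = 58, V ≈ 6.3 × 58^0.648 ≈ 87.51 kt.
V₂: ΔP = 113, V ≈ 6.3 × 113^0.648 ≈ 134.81 kt.
ΔV over 24 h = 47.30 kt → 24 h equivalent = 47.30 × 24/24 ≈ 47.30 kt.
47 kt ≥ 30 kt ⇒ rapid intensification.

47 kt, yes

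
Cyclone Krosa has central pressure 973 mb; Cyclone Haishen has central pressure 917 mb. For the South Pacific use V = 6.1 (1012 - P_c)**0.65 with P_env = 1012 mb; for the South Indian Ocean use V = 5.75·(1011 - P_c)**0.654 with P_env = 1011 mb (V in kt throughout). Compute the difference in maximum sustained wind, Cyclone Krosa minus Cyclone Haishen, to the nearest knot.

Cyclone Krosa: ΔP = 39; V ≈ 6.1 × 39^0.65 ≈ 66.00 kt.
Cyclone Haishen: ΔP = 94; V ≈ 5.75 × 94^0.654 ≈ 112.23 kt.
Difference ≈ 66.00 − 112.23 = -46.23 → -46 kt.

-46 kt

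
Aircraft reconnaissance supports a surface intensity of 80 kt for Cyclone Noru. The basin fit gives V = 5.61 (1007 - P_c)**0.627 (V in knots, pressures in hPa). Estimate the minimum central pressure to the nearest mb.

938 mb

ΔP = (V / 5.61)^(1/0.627) = (80/5.61)^1.595.
80/5.61 = 14.260; 14.260^1.595 ≈ 69.30 mb.
P_c = 1007 − 69.30 = 937.70 ≈ 938 mb.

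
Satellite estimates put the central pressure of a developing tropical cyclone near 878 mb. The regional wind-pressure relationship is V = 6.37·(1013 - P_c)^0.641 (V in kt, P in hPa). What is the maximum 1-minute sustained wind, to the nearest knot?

148 kt

ΔP = 1013 − 878 = 135 mb.
135^0.641 ≈ 23.203.
V ≈ 6.37 × 23.203 ≈ 147.8 kt.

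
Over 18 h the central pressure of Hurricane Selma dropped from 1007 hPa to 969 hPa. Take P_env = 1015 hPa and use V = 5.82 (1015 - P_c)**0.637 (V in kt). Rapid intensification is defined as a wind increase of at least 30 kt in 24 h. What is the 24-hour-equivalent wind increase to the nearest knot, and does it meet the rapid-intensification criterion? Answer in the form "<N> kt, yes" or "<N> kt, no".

V₁: ΔP = 8, V ≈ 5.82 × 8^0.637 ≈ 21.89 kt.
V₂: ΔP = 46, V ≈ 5.82 × 46^0.637 ≈ 66.70 kt.
ΔV over 18 h = 44.81 kt → 24 h equivalent = 44.81 × 24/18 ≈ 59.75 kt.
60 kt ≥ 30 kt ⇒ rapid intensification.

60 kt, yes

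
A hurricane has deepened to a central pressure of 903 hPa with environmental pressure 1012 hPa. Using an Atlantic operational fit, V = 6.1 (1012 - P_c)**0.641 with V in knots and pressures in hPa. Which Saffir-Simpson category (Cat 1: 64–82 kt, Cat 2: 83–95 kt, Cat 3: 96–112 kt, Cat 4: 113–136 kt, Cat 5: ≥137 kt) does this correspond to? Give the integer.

4

ΔP = 1012 − 903 = 109 hPa.
V ≈ 6.1 × 109^0.641 = 6.1 × 20.23 ≈ 123 kt.
123 kt falls in the Category 4 band.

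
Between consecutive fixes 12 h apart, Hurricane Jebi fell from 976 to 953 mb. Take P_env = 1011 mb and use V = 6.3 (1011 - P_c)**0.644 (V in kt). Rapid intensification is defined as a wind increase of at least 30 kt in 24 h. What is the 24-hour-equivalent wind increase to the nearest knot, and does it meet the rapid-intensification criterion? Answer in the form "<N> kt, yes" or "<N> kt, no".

V₁: ΔP = 35, V ≈ 6.3 × 35^0.644 ≈ 62.19 kt.
V₂: ΔP = 58, V ≈ 6.3 × 58^0.644 ≈ 86.10 kt.
ΔV over 12 h = 23.91 kt → 24 h equivalent = 23.91 × 24/12 ≈ 47.82 kt.
48 kt ≥ 30 kt ⇒ rapid intensification.

48 kt, yes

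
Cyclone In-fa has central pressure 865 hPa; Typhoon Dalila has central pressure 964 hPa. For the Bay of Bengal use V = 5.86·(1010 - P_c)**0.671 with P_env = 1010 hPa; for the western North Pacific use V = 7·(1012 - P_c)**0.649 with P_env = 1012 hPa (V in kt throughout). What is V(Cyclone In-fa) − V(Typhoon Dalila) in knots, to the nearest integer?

Cyclone In-fa: ΔP = 145; V ≈ 5.86 × 145^0.671 ≈ 165.26 kt.
Typhoon Dalila: ΔP = 48; V ≈ 7 × 48^0.649 ≈ 86.34 kt.
Difference ≈ 165.26 − 86.34 = 78.92 → 79 kt.

79 kt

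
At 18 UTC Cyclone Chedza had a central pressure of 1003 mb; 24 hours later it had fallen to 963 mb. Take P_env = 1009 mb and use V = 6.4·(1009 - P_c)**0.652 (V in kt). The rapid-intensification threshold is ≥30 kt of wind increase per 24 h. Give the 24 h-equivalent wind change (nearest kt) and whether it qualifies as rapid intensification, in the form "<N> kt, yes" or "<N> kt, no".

57 kt, yes

V₁: ΔP = 6, V ≈ 6.4 × 6^0.652 ≈ 20.58 kt.
V₂: ΔP = 46, V ≈ 6.4 × 46^0.652 ≈ 77.68 kt.
ΔV over 24 h = 57.10 kt → 24 h equivalent = 57.10 × 24/24 ≈ 57.10 kt.
57 kt ≥ 30 kt ⇒ rapid intensification.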